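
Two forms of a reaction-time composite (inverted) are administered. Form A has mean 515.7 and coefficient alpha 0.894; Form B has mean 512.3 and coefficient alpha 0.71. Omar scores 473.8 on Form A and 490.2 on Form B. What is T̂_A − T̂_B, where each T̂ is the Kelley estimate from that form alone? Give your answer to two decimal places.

-18.37

T̂_A = 0.894(473.8) + 0.106(515.7) = 478.2414
T̂_B = 0.71(490.2) + 0.29(512.3) = 496.6090
T̂_A − T̂_B = -18.3676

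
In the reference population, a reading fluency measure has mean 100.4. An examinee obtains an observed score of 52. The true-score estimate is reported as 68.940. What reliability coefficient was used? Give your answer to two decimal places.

0.65

T̂ = ρX + (1 − ρ)μ  ⇒  T̂ − μ = ρ(X − μ)
ρ = (T̂ − μ)/(X − μ) = (68.940 − 100.4) / (52 − 100.4) = -31.460 / -48.4 = 0.6500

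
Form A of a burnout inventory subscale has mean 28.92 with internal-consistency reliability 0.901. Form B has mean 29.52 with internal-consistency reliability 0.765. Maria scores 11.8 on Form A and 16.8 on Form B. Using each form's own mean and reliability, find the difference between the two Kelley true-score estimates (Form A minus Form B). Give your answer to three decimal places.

-6.294

T̂_A = 0.901(11.8) + 0.099(28.92) = 13.49488
T̂_B = 0.765(16.8) + 0.235(29.52) = 19.78920
T̂_A − T̂_B = -6.29432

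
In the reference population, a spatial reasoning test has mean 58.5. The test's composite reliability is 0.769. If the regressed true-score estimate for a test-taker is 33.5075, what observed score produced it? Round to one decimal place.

T̂ = ρX + (1 − ρ)μ  ⇒  X = (T̂ − (1 − ρ)μ) / ρ
X = (33.5075 − 0.231 × 58.5) / 0.769 = (33.5075 − 13.5135) / 0.769 = 19.9940 / 0.769 = 26.000

26.0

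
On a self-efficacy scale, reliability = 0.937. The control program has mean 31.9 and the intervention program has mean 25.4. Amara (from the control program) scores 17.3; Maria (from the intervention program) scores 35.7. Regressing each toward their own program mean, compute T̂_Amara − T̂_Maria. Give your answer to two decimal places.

-16.83

T̂_Amara = 0.937(17.3) + 0.063(31.9) = 18.2198
T̂_Maria = 0.937(35.7) + 0.063(25.4) = 35.0511
Difference = 18.2198 − 35.0511 = -16.8313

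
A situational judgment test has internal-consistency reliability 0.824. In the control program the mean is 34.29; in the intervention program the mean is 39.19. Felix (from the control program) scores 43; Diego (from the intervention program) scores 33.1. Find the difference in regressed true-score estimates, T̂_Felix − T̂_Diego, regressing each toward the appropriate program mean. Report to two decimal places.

7.30

T̂_Felix = 0.824(43) + 0.176(34.29) = 41.4670
T̂_Diego = 0.824(33.1) + 0.176(39.19) = 34.1718
Difference = 41.4670 − 34.1718 = 7.2952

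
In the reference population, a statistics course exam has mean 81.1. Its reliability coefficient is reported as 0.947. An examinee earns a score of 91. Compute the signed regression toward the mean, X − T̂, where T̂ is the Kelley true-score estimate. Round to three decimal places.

0.525

Weight the observed score by reliability and the mean by (1 − reliability): T̂ = 0.947·91 + 0.053·81.1 = 86.177 + 4.2983 = 90.47530.
X − T̂ = 91 − 90.4753 = 0.5247 → 0.525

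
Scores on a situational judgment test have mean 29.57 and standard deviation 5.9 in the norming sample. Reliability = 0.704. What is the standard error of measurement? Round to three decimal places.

3.210

SEM = SD · √(1 − ρ) = 5.9 × √0.296 = 5.9 × 0.5441 = 3.2099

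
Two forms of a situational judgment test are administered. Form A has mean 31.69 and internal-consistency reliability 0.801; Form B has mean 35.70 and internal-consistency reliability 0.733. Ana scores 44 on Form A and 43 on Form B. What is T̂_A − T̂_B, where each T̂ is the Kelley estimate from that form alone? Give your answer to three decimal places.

0.499

T̂_A = 0.801(44) + 0.199(31.69) = 41.55031
T̂_B = 0.733(43) + 0.267(35.70) = 41.05090
T̂_A − T̂_B = 0.49941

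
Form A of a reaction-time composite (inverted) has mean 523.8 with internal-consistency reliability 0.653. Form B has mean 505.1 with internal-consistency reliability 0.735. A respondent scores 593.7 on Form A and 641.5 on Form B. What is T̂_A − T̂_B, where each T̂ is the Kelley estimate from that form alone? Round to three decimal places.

-35.909

T̂_A = 0.653(593.7) + 0.347(523.8) = 569.44470
T̂_B = 0.735(641.5) + 0.265(505.1) = 605.35400
T̂_A − T̂_B = -35.90930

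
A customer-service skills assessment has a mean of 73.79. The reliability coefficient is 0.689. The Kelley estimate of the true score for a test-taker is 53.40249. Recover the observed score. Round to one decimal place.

44.2

T̂ = ρX + (1 − ρ)μ  ⇒  X = (T̂ − (1 − ρ)μ) / ρ
X = (53.40249 − 0.311 × 73.79) / 0.689 = (53.40249 − 22.94869) / 0.689 = 30.45380 / 0.689 = 44.200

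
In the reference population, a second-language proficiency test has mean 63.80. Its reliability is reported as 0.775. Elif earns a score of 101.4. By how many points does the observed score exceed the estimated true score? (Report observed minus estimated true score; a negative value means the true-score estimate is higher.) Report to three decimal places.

T̂ = 0.775(101.4) + 0.225(63.80) = 78.5850 + 14.35500 = 92.94000 → 92.9400
X − T̂ = 101.4 − 92.9400 = 8.4600 → 8.460

8.460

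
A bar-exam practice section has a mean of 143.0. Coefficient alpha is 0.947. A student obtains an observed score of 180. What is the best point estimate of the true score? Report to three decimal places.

T̂ = ρX + (1 − ρ)μ
  = 0.947 × 180 + 0.053 × 143.0
  = 170.460 + 7.5790
  = 178.0390
  ≈ 178.039

178.039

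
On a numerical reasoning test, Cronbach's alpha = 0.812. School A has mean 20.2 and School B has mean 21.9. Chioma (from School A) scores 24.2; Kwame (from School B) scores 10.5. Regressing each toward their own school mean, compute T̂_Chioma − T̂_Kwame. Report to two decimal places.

T̂_Chioma = 0.812(24.2) + 0.188(20.2) = 23.4480
T̂_Kwame = 0.812(10.5) + 0.188(21.9) = 12.6432
Difference = 23.4480 − 12.6432 = 10.8048

10.80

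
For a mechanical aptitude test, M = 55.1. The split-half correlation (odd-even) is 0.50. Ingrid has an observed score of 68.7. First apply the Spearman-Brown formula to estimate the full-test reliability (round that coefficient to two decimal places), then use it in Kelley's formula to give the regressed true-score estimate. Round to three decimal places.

Spearman-Brown: ρ = 2r/(1 + r) = 2(0.50)/(1 + 0.50) = 1.000/1.50 = 0.6667 → 0.67
T̂ = 0.67(68.7) + 0.33(55.1) = 46.029 + 18.183 = 64.2120 → 64.212

64.212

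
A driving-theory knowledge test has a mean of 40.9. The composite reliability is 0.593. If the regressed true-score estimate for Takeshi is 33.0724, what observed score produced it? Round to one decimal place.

T̂ = ρX + (1 − ρ)μ  ⇒  X = (T̂ − (1 − ρ)μ) / ρ
X = (33.0724 − 0.407 × 40.9) / 0.593 = (33.0724 − 16.6463) / 0.593 = 16.4261 / 0.593 = 27.700

27.7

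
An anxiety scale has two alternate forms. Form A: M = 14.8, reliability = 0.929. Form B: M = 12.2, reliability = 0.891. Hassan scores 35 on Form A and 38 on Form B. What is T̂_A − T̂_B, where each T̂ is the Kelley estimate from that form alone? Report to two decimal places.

-1.62

T̂_A = 0.929(35) + 0.071(14.8) = 33.5658
T̂_B = 0.891(38) + 0.109(12.2) = 35.1878
T̂_A − T̂_B = -1.6220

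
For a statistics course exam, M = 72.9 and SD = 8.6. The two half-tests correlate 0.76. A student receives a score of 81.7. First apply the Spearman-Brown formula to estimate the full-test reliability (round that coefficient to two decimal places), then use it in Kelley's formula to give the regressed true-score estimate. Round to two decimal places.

Spearman-Brown: ρ = 2r/(1 + r) = 2(0.76)/(1 + 0.76) = 1.520/1.76 = 0.8636 → 0.86
T̂ = ρX + (1 − ρ)μ
  = 0.86 × 81.7 + 0.14 × 72.9
  = 70.262 + 10.206
  = 80.468
  ≈ 80.47

80.47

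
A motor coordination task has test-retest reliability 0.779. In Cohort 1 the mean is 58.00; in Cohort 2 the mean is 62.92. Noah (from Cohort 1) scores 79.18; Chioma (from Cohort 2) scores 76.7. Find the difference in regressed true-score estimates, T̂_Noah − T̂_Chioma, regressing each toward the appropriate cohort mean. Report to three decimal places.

T̂_Noah = 0.779(79.18) + 0.221(58.00) = 74.49922
T̂_Chioma = 0.779(76.7) + 0.221(62.92) = 73.65462
Difference = 74.49922 − 73.65462 = 0.84460

0.845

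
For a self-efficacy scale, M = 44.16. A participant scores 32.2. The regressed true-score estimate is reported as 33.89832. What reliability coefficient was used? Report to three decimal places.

0.858

T̂ = ρX + (1 − ρ)μ  ⇒  T̂ − μ = ρ(X − μ)
ρ = (T̂ − μ)/(X − μ) = (33.89832 − 44.16) / (32.2 − 44.16) = -10.26168 / -11.96 = 0.85800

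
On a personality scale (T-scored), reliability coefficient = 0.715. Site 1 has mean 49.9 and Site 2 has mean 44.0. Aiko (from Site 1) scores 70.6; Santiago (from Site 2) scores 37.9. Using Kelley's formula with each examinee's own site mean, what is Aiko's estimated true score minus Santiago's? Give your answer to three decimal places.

25.062

T̂_Aiko = 0.715(70.6) + 0.285(49.9) = 64.70050
T̂_Santiago = 0.715(37.9) + 0.285(44.0) = 39.63850
Difference = 64.70050 − 39.63850 = 25.06200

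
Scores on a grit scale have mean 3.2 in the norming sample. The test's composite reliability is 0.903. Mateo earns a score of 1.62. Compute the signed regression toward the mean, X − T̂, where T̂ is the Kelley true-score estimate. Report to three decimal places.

-0.153

Kelley's formula gives T̂ = 0.903·1.62 + 0.097·3.2 = 1.46286 + 0.3104 = 1.77326.
X − T̂ = 1.62 − 1.7733 = -0.1533 → -0.153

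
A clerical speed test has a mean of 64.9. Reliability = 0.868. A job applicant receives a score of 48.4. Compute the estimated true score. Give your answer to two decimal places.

50.58

T̂ = ρX + (1 − ρ)μ
  = 0.868 × 48.4 + 0.132 × 64.9
  = 42.0112 + 8.5668
  = 50.578
  ≈ 50.58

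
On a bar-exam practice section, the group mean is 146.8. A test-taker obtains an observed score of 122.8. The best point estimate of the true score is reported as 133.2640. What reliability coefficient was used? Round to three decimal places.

T̂ = ρX + (1 − ρ)μ  ⇒  T̂ − μ = ρ(X − μ)
ρ = (T̂ − μ)/(X − μ) = (133.2640 − 146.8) / (122.8 − 146.8) = -13.5360 / -24.0 = 0.56400

0.564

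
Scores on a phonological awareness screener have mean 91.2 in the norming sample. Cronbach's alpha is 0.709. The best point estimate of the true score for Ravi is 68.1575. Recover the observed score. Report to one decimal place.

T̂ = ρX + (1 − ρ)μ  ⇒  X = (T̂ − (1 − ρ)μ) / ρ
X = (68.1575 − 0.291 × 91.2) / 0.709 = (68.1575 − 26.5392) / 0.709 = 41.6183 / 0.709 = 58.700

58.7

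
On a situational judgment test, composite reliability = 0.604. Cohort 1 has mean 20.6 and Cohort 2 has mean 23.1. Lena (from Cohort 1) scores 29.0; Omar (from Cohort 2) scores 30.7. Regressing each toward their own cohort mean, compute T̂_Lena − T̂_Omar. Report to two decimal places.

-2.02

T̂_Lena = 0.604(29.0) + 0.396(20.6) = 25.6736
T̂_Omar = 0.604(30.7) + 0.396(23.1) = 27.6904
Difference = 25.6736 − 27.6904 = -2.0168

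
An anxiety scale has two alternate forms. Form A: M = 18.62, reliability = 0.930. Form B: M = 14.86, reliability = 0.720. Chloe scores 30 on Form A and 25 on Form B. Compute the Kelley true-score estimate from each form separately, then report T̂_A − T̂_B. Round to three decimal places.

T̂_A = 0.930(30) + 0.070(18.62) = 29.20340
T̂_B = 0.720(25) + 0.280(14.86) = 22.16080
T̂_A − T̂_B = 7.04260

7.043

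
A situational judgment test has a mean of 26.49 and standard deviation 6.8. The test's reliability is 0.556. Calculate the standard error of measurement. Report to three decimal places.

4.531

SEM = SD · √(1 − ρ) = 6.8 × √0.444 = 6.8 × 0.6663 = 4.5311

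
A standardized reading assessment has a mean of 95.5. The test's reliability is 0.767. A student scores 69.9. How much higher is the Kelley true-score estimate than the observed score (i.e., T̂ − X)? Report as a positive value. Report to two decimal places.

T̂ = ρX + (1 − ρ)μ
  = 0.767 × 69.9 + 0.233 × 95.5
  = 53.6133 + 22.2515
  = 75.8648
  ≈ 75.865
T̂ − X = 75.865 − 69.9 = 5.965 → 5.96

5.96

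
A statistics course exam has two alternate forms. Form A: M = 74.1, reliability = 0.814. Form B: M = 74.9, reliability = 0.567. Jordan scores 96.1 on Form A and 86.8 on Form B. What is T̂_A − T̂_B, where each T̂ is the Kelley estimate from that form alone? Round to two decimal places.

T̂_A = 0.814(96.1) + 0.186(74.1) = 92.0080
T̂_B = 0.567(86.8) + 0.433(74.9) = 81.6473
T̂_A − T̂_B = 10.3607

10.36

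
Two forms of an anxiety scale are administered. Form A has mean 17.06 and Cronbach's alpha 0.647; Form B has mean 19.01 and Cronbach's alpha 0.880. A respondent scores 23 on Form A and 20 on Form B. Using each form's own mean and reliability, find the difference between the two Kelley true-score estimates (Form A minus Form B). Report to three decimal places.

1.022

T̂_A = 0.647(23) + 0.353(17.06) = 20.90318
T̂_B = 0.880(20) + 0.120(19.01) = 19.88120
T̂_A − T̂_B = 1.02198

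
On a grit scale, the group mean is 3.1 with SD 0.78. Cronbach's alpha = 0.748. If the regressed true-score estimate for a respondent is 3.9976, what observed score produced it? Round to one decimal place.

T̂ = ρX + (1 − ρ)μ  ⇒  X = (T̂ − (1 − ρ)μ) / ρ
X = (3.9976 − 0.252 × 3.1) / 0.748 = (3.9976 − 0.7812) / 0.748 = 3.2164 / 0.748 = 4.300

4.3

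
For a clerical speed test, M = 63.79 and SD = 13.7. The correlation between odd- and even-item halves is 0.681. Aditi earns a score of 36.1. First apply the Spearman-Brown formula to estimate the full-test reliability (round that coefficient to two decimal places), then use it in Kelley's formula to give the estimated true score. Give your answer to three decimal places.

41.361

Spearman-Brown: ρ = 2r/(1 + r) = 2(0.681)/(1 + 0.681) = 1.3620/1.681 = 0.8102 → 0.81
Weight the observed score by reliability and the mean by (1 − reliability): T̂ = 0.81·36.1 + 0.19·63.79 = 29.241 + 12.1201 = 41.3611.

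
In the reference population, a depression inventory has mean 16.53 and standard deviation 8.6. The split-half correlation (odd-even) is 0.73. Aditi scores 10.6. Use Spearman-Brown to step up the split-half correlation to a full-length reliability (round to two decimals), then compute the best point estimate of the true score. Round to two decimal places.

11.55

Spearman-Brown: ρ = 2r/(1 + r) = 2(0.73)/(1 + 0.73) = 1.460/1.73 = 0.8439 → 0.84
T̂ = 0.84(10.6) + 0.16(16.53) = 8.904 + 2.6448 = 11.549 → 11.55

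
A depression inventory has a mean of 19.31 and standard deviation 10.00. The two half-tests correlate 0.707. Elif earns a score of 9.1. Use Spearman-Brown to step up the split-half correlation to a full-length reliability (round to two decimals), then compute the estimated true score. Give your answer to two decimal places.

10.84

Spearman-Brown: ρ = 2r/(1 + r) = 2(0.707)/(1 + 0.707) = 1.4140/1.707 = 0.8284 → 0.83
Kelley's formula gives T̂ = 0.83·9.1 + 0.17·19.31 = 7.553 + 3.2827 = 10.836.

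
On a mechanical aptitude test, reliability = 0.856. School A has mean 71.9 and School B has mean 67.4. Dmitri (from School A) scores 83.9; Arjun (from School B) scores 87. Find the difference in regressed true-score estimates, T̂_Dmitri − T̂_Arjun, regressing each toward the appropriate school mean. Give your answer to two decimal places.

-2.01

T̂_Dmitri = 0.856(83.9) + 0.144(71.9) = 82.1720
T̂_Arjun = 0.856(87) + 0.144(67.4) = 84.1776
Difference = 82.1720 − 84.1776 = -2.0056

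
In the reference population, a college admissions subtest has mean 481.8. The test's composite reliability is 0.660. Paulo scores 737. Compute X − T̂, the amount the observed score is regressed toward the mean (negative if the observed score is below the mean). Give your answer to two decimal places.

Weight the observed score by reliability and the mean by (1 − reliability): T̂ = 0.660·737 + 0.340·481.8 = 486.420 + 163.8120 = 650.2320.
X − T̂ = 737 − 650.232 = 86.768 → 86.77

86.77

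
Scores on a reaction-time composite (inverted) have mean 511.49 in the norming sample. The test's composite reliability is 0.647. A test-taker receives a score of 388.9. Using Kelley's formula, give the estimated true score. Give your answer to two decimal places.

432.17

T̂ = 0.647(388.9) + 0.353(511.49) = 251.6183 + 180.55597 = 432.174 → 432.17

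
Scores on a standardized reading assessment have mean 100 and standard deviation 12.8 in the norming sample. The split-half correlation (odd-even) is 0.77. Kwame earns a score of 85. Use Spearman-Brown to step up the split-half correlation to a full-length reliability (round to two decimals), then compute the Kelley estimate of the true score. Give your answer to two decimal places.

Spearman-Brown: ρ = 2r/(1 + r) = 2(0.77)/(1 + 0.77) = 1.540/1.77 = 0.8701 → 0.87
T̂ = ρX + (1 − ρ)μ
  = 0.87 × 85 + 0.13 × 100
  = 73.95 + 13.00
  = 86.950
  ≈ 86.95

86.95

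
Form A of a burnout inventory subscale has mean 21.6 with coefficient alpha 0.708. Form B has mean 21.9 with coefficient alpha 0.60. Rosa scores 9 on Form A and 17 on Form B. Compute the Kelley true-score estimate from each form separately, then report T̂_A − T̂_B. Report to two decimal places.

T̂_A = 0.708(9) + 0.292(21.6) = 12.6792
T̂_B = 0.60(17) + 0.40(21.9) = 18.9600
T̂_A − T̂_B = -6.2808

-6.28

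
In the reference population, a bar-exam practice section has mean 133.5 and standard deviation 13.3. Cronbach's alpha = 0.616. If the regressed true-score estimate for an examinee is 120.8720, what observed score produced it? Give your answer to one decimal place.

T̂ = ρX + (1 − ρ)μ  ⇒  X = (T̂ − (1 − ρ)μ) / ρ
X = (120.8720 − 0.384 × 133.5) / 0.616 = (120.8720 − 51.2640) / 0.616 = 69.6080 / 0.616 = 113.000

113.0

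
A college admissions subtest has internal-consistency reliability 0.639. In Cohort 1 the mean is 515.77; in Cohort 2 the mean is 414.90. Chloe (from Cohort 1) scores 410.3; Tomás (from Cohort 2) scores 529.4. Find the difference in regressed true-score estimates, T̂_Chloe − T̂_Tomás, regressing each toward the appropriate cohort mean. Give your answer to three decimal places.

T̂_Chloe = 0.639(410.3) + 0.361(515.77) = 448.37467
T̂_Tomás = 0.639(529.4) + 0.361(414.90) = 488.06550
Difference = 448.37467 − 488.06550 = -39.69083

-39.691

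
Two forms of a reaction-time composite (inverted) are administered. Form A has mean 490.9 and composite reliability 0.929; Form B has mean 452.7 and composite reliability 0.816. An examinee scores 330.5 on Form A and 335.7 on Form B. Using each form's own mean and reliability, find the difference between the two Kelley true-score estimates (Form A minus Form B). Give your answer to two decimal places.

-15.34

T̂_A = 0.929(330.5) + 0.071(490.9) = 341.8884
T̂_B = 0.816(335.7) + 0.184(452.7) = 357.2280
T̂_A − T̂_B = -15.3396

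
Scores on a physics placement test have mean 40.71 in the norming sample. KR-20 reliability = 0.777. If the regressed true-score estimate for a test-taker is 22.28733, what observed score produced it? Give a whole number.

T̂ = ρX + (1 − ρ)μ  ⇒  X = (T̂ − (1 − ρ)μ) / ρ
X = (22.28733 − 0.223 × 40.71) / 0.777 = (22.28733 − 9.07833) / 0.777 = 13.20900 / 0.777 = 17.00

17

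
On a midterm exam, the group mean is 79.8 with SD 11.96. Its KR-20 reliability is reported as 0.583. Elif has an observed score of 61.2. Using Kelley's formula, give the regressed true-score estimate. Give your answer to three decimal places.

T̂ = ρX + (1 − ρ)μ
  = 0.583 × 61.2 + 0.417 × 79.8
  = 35.6796 + 33.2766
  = 68.9562
  ≈ 68.956

68.956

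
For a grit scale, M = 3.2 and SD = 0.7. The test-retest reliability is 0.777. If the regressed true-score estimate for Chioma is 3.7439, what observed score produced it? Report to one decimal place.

3.9

T̂ = ρX + (1 − ρ)μ  ⇒  X = (T̂ − (1 − ρ)μ) / ρ
X = (3.7439 − 0.223 × 3.2) / 0.777 = (3.7439 − 0.7136) / 0.777 = 3.0303 / 0.777 = 3.900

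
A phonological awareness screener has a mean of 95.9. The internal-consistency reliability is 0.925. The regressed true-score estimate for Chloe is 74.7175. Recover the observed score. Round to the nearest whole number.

73

T̂ = ρX + (1 − ρ)μ  ⇒  X = (T̂ − (1 − ρ)μ) / ρ
X = (74.7175 − 0.075 × 95.9) / 0.925 = (74.7175 − 7.1925) / 0.925 = 67.5250 / 0.925 = 73.00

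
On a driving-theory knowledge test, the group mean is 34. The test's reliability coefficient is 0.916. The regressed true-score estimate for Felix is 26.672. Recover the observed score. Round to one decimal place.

26.0

T̂ = ρX + (1 − ρ)μ  ⇒  X = (T̂ − (1 − ρ)μ) / ρ
X = (26.672 − 0.084 × 34) / 0.916 = (26.672 − 2.856) / 0.916 = 23.816 / 0.916 = 26.000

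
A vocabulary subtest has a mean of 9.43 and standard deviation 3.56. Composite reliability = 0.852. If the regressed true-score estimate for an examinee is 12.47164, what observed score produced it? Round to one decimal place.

T̂ = ρX + (1 − ρ)μ  ⇒  X = (T̂ − (1 − ρ)μ) / ρ
X = (12.47164 − 0.148 × 9.43) / 0.852 = (12.47164 − 1.39564) / 0.852 = 11.07600 / 0.852 = 13.000

13.0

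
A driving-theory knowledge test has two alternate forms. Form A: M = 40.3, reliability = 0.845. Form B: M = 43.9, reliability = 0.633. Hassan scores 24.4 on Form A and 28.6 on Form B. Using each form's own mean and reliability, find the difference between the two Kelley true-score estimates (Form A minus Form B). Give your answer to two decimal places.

-7.35

T̂_A = 0.845(24.4) + 0.155(40.3) = 26.8645
T̂_B = 0.633(28.6) + 0.367(43.9) = 34.2151
T̂_A − T̂_B = -7.3506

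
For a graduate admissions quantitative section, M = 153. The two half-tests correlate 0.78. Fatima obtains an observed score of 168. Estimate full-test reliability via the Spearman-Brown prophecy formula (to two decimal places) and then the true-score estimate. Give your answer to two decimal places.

166.20

Spearman-Brown: ρ = 2r/(1 + r) = 2(0.78)/(1 + 0.78) = 1.560/1.78 = 0.8764 → 0.88
T̂ = 0.88(168) + 0.12(153) = 147.84 + 18.36 = 166.200 → 166.20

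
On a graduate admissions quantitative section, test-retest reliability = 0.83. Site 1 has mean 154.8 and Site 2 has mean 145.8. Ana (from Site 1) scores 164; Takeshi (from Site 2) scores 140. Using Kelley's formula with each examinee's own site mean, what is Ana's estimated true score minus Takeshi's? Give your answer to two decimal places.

21.45

T̂_Ana = 0.83(164) + 0.17(154.8) = 162.4360
T̂_Takeshi = 0.83(140) + 0.17(145.8) = 140.9860
Difference = 162.4360 − 140.9860 = 21.4500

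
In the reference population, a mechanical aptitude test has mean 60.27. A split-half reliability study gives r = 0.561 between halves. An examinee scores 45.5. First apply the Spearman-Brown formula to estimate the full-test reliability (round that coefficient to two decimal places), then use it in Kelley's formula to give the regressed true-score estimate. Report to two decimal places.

49.64

Spearman-Brown: ρ = 2r/(1 + r) = 2(0.561)/(1 + 0.561) = 1.1220/1.561 = 0.7188 → 0.72
Kelley's formula gives T̂ = 0.72·45.5 + 0.28·60.27 = 32.760 + 16.8756 = 49.636.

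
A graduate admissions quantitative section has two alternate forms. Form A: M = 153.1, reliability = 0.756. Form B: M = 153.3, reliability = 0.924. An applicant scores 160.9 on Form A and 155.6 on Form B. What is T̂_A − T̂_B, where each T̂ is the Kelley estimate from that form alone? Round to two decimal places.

3.57

T̂_A = 0.756(160.9) + 0.244(153.1) = 158.9968
T̂_B = 0.924(155.6) + 0.076(153.3) = 155.4252
T̂_A − T̂_B = 3.5716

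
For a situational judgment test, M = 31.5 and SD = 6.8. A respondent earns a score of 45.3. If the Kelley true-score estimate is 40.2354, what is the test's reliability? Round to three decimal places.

0.633

T̂ = ρX + (1 − ρ)μ  ⇒  T̂ − μ = ρ(X − μ)
ρ = (T̂ − μ)/(X − μ) = (40.2354 − 31.5) / (45.3 − 31.5) = 8.7354 / 13.8 = 0.63300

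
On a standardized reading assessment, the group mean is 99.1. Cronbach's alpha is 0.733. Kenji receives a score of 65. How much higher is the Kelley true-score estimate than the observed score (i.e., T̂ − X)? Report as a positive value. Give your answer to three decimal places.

9.105

Kelley's formula gives T̂ = 0.733·65 + 0.267·99.1 = 47.645 + 26.4597 = 74.10470.
T̂ − X = 74.1047 − 65 = 9.1047 → 9.105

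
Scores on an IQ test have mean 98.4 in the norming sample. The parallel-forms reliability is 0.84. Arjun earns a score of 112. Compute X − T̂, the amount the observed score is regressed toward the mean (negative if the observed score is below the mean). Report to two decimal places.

T̂ = ρX + (1 − ρ)μ
  = 0.84 × 112 + 0.16 × 98.4
  = 94.08 + 15.744
  = 109.8240
  ≈ 109.824
X − T̂ = 112 − 109.824 = 2.176 → 2.18

2.18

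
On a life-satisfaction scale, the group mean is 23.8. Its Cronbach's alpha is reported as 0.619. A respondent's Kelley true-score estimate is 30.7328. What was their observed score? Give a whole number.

35

T̂ = ρX + (1 − ρ)μ  ⇒  X = (T̂ − (1 − ρ)μ) / ρ
X = (30.7328 − 0.381 × 23.8) / 0.619 = (30.7328 − 9.0678) / 0.619 = 21.6650 / 0.619 = 35.00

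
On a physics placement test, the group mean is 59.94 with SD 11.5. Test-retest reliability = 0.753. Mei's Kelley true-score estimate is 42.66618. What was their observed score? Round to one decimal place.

37.0

T̂ = ρX + (1 − ρ)μ  ⇒  X = (T̂ − (1 − ρ)μ) / ρ
X = (42.66618 − 0.247 × 59.94) / 0.753 = (42.66618 − 14.80518) / 0.753 = 27.86100 / 0.753 = 37.000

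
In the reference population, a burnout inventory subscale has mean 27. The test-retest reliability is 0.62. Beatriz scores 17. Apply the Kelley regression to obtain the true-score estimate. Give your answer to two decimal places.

20.80

T̂ = 0.62(17) + 0.38(27) = 10.54 + 10.26 = 20.800 → 20.80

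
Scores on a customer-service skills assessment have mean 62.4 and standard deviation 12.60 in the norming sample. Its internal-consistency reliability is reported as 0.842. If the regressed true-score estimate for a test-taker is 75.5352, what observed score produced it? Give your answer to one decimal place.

T̂ = ρX + (1 − ρ)μ  ⇒  X = (T̂ − (1 − ρ)μ) / ρ
X = (75.5352 − 0.158 × 62.4) / 0.842 = (75.5352 − 9.8592) / 0.842 = 65.6760 / 0.842 = 78.000

78.0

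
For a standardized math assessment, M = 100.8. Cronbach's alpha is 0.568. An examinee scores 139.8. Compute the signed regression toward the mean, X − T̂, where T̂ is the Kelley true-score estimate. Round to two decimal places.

Regress the observed score toward the mean by the unreliability: T̂ = 0.568·139.8 + 0.432·100.8 = 79.4064 + 43.5456 = 122.9520.
X − T̂ = 139.8 − 122.952 = 16.848 → 16.85

16.85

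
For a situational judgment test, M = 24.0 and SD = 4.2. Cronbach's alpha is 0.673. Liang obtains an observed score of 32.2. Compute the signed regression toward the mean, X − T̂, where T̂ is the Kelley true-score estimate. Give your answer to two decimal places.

2.68

Regress the observed score toward the mean by the unreliability: T̂ = 0.673·32.2 + 0.327·24.0 = 21.6706 + 7.8480 = 29.5186.
X − T̂ = 32.2 − 29.519 = 2.681 → 2.68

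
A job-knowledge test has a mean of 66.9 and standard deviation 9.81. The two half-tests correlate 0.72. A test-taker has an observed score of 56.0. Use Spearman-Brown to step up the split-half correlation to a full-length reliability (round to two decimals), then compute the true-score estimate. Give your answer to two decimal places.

57.74

Spearman-Brown: ρ = 2r/(1 + r) = 2(0.72)/(1 + 0.72) = 1.440/1.72 = 0.8372 → 0.84
Kelley's formula gives T̂ = 0.84·56.0 + 0.16·66.9 = 47.040 + 10.704 = 57.744.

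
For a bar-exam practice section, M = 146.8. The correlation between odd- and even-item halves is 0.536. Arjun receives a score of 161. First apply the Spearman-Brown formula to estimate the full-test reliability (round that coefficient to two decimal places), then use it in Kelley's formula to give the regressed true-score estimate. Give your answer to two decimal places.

156.74

Spearman-Brown: ρ = 2r/(1 + r) = 2(0.536)/(1 + 0.536) = 1.0720/1.536 = 0.6979 → 0.70
T̂ = ρX + (1 − ρ)μ
  = 0.70 × 161 + 0.30 × 146.8
  = 112.70 + 44.040
  = 156.740
  ≈ 156.74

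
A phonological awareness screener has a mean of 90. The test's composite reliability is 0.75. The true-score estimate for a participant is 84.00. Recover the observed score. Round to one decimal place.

82.0

T̂ = ρX + (1 − ρ)μ  ⇒  X = (T̂ − (1 − ρ)μ) / ρ
X = (84.00 − 0.25 × 90) / 0.75 = (84.00 − 22.50) / 0.75 = 61.50 / 0.75 = 82.000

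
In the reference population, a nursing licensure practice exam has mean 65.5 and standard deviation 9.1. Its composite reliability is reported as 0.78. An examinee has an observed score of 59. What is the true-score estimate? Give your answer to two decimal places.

60.43

T̂ = ρX + (1 − ρ)μ
  = 0.78 × 59 + 0.22 × 65.5
  = 46.02 + 14.410
  = 60.430
  ≈ 60.43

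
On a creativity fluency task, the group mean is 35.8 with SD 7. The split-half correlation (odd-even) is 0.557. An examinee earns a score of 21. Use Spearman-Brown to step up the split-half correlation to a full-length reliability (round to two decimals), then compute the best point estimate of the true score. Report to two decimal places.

Spearman-Brown: ρ = 2r/(1 + r) = 2(0.557)/(1 + 0.557) = 1.1140/1.557 = 0.7155 → 0.72
T̂ = 0.72(21) + 0.28(35.8) = 15.12 + 10.024 = 25.144 → 25.14

25.14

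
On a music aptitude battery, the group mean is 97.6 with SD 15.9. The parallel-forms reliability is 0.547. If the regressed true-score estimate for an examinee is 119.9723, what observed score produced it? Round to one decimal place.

T̂ = ρX + (1 − ρ)μ  ⇒  X = (T̂ − (1 − ρ)μ) / ρ
X = (119.9723 − 0.453 × 97.6) / 0.547 = (119.9723 − 44.2128) / 0.547 = 75.7595 / 0.547 = 138.500

138.5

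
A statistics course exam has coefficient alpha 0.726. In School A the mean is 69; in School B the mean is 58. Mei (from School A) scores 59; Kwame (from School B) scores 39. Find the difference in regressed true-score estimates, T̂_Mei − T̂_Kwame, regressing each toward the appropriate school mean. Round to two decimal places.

T̂_Mei = 0.726(59) + 0.274(69) = 61.7400
T̂_Kwame = 0.726(39) + 0.274(58) = 44.2060
Difference = 61.7400 − 44.2060 = 17.5340

17.53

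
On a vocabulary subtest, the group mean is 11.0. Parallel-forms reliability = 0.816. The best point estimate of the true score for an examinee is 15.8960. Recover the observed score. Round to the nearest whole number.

T̂ = ρX + (1 − ρ)μ  ⇒  X = (T̂ − (1 − ρ)μ) / ρ
X = (15.8960 − 0.184 × 11.0) / 0.816 = (15.8960 − 2.0240) / 0.816 = 13.8720 / 0.816 = 17.00

17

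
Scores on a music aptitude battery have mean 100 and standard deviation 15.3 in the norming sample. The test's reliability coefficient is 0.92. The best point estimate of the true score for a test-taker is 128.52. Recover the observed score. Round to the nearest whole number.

131

T̂ = ρX + (1 − ρ)μ  ⇒  X = (T̂ − (1 − ρ)μ) / ρ
X = (128.52 − 0.08 × 100) / 0.92 = (128.52 − 8.00) / 0.92 = 120.52 / 0.92 = 131.00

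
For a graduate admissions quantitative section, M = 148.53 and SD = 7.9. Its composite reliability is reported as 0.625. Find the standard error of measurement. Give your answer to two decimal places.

4.84

SEM = SD · √(1 − ρ) = 7.9 × √0.375 = 7.9 × 0.6124 = 4.838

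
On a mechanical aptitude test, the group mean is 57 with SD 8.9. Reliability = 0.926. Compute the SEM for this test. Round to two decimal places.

2.42

SEM = SD · √(1 − ρ) = 8.9 × √0.074 = 8.9 × 0.2720 = 2.421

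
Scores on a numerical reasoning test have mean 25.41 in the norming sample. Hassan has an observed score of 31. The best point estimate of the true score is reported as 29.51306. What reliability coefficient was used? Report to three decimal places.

T̂ = ρX + (1 − ρ)μ  ⇒  T̂ − μ = ρ(X − μ)
ρ = (T̂ − μ)/(X − μ) = (29.51306 − 25.41) / (31 − 25.41) = 4.10306 / 5.59 = 0.73400

0.734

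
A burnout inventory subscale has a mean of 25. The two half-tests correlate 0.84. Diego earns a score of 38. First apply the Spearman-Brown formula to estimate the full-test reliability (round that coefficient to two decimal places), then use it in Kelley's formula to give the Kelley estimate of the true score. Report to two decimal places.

36.83

Spearman-Brown: ρ = 2r/(1 + r) = 2(0.84)/(1 + 0.84) = 1.680/1.84 = 0.9130 → 0.91
T̂ = ρX + (1 − ρ)μ
  = 0.91 × 38 + 0.09 × 25
  = 34.58 + 2.25
  = 36.830
  ≈ 36.83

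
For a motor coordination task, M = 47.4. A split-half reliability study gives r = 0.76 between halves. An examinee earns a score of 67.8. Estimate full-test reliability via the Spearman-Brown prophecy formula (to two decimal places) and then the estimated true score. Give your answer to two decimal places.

Spearman-Brown: ρ = 2r/(1 + r) = 2(0.76)/(1 + 0.76) = 1.520/1.76 = 0.8636 → 0.86
T̂ = 0.86(67.8) + 0.14(47.4) = 58.308 + 6.636 = 64.944 → 64.94

64.94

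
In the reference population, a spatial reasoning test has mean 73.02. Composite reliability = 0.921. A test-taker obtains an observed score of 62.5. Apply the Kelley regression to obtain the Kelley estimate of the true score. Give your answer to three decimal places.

63.331

Regress the observed score toward the mean by the unreliability: T̂ = 0.921·62.5 + 0.079·73.02 = 57.5625 + 5.76858 = 63.3311.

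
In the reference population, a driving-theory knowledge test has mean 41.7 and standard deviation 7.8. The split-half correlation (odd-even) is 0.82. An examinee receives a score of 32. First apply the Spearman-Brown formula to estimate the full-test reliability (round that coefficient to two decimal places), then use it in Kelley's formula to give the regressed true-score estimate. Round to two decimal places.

Spearman-Brown: ρ = 2r/(1 + r) = 2(0.82)/(1 + 0.82) = 1.640/1.82 = 0.9011 → 0.90
T̂ = 0.90(32) + 0.10(41.7) = 28.80 + 4.170 = 32.970 → 32.97

32.97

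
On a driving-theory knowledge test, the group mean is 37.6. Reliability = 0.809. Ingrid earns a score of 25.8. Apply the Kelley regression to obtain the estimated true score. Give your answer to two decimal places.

28.05

T̂ = ρX + (1 − ρ)μ
  = 0.809 × 25.8 + 0.191 × 37.6
  = 20.8722 + 7.1816
  = 28.054
  ≈ 28.05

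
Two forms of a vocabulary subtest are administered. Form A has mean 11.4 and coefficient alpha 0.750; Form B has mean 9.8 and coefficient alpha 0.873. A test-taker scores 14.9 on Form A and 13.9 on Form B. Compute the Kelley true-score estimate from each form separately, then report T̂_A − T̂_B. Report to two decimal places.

0.65

T̂_A = 0.750(14.9) + 0.250(11.4) = 14.0250
T̂_B = 0.873(13.9) + 0.127(9.8) = 13.3793
T̂_A − T̂_B = 0.6457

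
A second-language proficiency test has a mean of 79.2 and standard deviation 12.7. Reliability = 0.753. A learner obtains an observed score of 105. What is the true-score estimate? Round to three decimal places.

T̂ = ρX + (1 − ρ)μ
  = 0.753 × 105 + 0.247 × 79.2
  = 79.065 + 19.5624
  = 98.6274
  ≈ 98.627

98.627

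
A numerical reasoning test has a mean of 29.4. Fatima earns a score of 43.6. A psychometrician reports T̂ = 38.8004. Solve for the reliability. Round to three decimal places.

T̂ = ρX + (1 − ρ)μ  ⇒  T̂ − μ = ρ(X − μ)
ρ = (T̂ − μ)/(X − μ) = (38.8004 − 29.4) / (43.6 − 29.4) = 9.4004 / 14.2 = 0.66200

0.662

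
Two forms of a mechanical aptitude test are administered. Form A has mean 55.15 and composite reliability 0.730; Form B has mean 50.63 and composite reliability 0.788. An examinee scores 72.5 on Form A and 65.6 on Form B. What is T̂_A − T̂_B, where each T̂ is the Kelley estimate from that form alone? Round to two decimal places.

5.39

T̂_A = 0.730(72.5) + 0.270(55.15) = 67.8155
T̂_B = 0.788(65.6) + 0.212(50.63) = 62.4264
T̂_A − T̂_B = 5.3891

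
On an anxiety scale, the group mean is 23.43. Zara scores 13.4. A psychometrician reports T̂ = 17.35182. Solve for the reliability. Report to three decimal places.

0.606

T̂ = ρX + (1 − ρ)μ  ⇒  T̂ − μ = ρ(X − μ)
ρ = (T̂ − μ)/(X − μ) = (17.35182 − 23.43) / (13.4 − 23.43) = -6.07818 / -10.03 = 0.60600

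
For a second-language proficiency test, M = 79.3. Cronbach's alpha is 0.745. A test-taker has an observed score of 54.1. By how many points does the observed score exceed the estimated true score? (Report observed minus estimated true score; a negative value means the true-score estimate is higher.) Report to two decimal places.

T̂ = ρX + (1 − ρ)μ
  = 0.745 × 54.1 + 0.255 × 79.3
  = 40.3045 + 20.2215
  = 60.5260
  ≈ 60.526
X − T̂ = 54.1 − 60.526 = -6.426 → -6.43

-6.43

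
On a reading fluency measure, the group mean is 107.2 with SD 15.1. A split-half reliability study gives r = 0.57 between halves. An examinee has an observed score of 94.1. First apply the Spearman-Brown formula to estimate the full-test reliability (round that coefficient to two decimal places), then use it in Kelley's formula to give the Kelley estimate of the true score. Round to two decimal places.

97.64

Spearman-Brown: ρ = 2r/(1 + r) = 2(0.57)/(1 + 0.57) = 1.140/1.57 = 0.7261 → 0.73
Regress the observed score toward the mean by the unreliability: T̂ = 0.73·94.1 + 0.27·107.2 = 68.693 + 28.944 = 97.637.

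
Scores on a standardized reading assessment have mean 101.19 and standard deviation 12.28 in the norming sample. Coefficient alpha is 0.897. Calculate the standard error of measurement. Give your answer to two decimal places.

SEM = SD · √(1 − ρ) = 12.28 × √0.103 = 12.28 × 0.3209 = 3.941

3.94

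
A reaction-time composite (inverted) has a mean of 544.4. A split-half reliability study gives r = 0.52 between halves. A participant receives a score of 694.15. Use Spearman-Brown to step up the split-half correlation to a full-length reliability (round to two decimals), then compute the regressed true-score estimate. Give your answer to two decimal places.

646.23

Spearman-Brown: ρ = 2r/(1 + r) = 2(0.52)/(1 + 0.52) = 1.040/1.52 = 0.6842 → 0.68
T̂ = ρX + (1 − ρ)μ
  = 0.68 × 694.15 + 0.32 × 544.4
  = 472.0220 + 174.208
  = 646.230
  ≈ 646.23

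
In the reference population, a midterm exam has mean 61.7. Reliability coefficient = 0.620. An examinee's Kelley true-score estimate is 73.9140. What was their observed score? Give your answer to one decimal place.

81.4

T̂ = ρX + (1 − ρ)μ  ⇒  X = (T̂ − (1 − ρ)μ) / ρ
X = (73.9140 − 0.380 × 61.7) / 0.620 = (73.9140 − 23.4460) / 0.620 = 50.4680 / 0.620 = 81.400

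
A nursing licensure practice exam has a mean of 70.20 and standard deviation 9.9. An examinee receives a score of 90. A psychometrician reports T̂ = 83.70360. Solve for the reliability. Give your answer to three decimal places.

0.682

T̂ = ρX + (1 − ρ)μ  ⇒  T̂ − μ = ρ(X − μ)
ρ = (T̂ − μ)/(X − μ) = (83.70360 − 70.20) / (90 − 70.20) = 13.50360 / 19.80 = 0.68200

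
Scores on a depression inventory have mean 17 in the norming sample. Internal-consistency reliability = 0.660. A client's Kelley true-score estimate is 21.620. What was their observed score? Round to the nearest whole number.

T̂ = ρX + (1 − ρ)μ  ⇒  X = (T̂ − (1 − ρ)μ) / ρ
X = (21.620 − 0.340 × 17) / 0.660 = (21.620 − 5.780) / 0.660 = 15.840 / 0.660 = 24.00

24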